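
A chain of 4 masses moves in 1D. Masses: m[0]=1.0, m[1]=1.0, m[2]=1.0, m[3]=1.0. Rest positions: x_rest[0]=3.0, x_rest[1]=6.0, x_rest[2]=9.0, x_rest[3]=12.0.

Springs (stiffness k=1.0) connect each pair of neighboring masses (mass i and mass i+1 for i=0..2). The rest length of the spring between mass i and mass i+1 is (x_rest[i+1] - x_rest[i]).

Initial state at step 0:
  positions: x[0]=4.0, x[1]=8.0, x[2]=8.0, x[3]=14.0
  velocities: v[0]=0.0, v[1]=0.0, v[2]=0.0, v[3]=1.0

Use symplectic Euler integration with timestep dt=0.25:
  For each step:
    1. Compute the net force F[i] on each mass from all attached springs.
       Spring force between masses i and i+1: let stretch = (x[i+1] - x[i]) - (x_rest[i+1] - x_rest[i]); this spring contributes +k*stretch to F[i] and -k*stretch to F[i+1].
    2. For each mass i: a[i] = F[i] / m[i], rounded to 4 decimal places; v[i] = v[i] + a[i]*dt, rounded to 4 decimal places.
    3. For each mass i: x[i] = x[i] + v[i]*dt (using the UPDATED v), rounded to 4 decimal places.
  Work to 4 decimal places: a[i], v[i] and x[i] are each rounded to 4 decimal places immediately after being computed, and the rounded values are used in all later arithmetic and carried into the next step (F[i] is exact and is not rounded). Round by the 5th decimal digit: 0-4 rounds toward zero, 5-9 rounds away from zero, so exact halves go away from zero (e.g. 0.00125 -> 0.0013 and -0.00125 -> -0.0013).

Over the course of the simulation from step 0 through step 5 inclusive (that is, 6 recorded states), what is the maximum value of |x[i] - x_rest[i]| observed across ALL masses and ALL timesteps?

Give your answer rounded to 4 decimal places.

Answer: 2.6789

Derivation:
Step 0: x=[4.0000 8.0000 8.0000 14.0000] v=[0.0000 0.0000 0.0000 1.0000]
Step 1: x=[4.0625 7.7500 8.3750 14.0625] v=[0.2500 -1.0000 1.5000 0.2500]
Step 2: x=[4.1680 7.3086 9.0664 13.9570] v=[0.4219 -1.7656 2.7656 -0.4219]
Step 3: x=[4.2823 6.7808 9.9536 13.7334] v=[0.4571 -2.1113 3.5488 -0.8946]
Step 4: x=[4.3652 6.2951 10.8788 13.4610] v=[0.3317 -1.9427 3.7006 -1.0896]
Step 5: x=[4.3813 5.9753 11.6789 13.2147] v=[0.0642 -1.2793 3.2002 -0.9852]
Max displacement = 2.6789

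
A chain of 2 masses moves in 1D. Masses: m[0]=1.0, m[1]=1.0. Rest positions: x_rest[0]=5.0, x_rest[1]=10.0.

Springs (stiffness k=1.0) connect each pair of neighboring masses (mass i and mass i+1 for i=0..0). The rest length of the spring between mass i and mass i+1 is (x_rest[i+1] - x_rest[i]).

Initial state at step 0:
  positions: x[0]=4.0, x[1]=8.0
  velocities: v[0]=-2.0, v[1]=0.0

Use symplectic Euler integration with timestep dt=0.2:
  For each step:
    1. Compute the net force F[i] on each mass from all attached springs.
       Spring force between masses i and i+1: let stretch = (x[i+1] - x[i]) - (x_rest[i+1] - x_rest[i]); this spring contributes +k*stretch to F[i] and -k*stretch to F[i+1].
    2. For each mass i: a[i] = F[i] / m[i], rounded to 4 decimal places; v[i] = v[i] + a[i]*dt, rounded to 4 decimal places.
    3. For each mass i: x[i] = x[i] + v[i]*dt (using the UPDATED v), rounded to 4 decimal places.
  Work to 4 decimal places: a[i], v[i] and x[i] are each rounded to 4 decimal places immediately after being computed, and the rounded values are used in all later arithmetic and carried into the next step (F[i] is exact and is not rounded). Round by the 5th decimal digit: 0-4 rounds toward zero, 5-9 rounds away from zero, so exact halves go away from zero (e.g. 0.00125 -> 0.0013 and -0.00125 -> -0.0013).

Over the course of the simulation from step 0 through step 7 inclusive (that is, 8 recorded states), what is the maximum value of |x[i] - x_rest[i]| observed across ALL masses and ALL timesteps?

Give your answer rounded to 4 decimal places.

Step 0: x=[4.0000 8.0000] v=[-2.0000 0.0000]
Step 1: x=[3.5600 8.0400] v=[-2.2000 0.2000]
Step 2: x=[3.0992 8.1008] v=[-2.3040 0.3040]
Step 3: x=[2.6385 8.1615] v=[-2.3037 0.3037]
Step 4: x=[2.1987 8.2013] v=[-2.1991 0.1991]
Step 5: x=[1.7990 8.2010] v=[-1.9986 -0.0014]
Step 6: x=[1.4554 8.1446] v=[-1.7182 -0.2818]
Step 7: x=[1.1793 8.0207] v=[-1.3804 -0.6196]
Max displacement = 3.8207

Answer: 3.8207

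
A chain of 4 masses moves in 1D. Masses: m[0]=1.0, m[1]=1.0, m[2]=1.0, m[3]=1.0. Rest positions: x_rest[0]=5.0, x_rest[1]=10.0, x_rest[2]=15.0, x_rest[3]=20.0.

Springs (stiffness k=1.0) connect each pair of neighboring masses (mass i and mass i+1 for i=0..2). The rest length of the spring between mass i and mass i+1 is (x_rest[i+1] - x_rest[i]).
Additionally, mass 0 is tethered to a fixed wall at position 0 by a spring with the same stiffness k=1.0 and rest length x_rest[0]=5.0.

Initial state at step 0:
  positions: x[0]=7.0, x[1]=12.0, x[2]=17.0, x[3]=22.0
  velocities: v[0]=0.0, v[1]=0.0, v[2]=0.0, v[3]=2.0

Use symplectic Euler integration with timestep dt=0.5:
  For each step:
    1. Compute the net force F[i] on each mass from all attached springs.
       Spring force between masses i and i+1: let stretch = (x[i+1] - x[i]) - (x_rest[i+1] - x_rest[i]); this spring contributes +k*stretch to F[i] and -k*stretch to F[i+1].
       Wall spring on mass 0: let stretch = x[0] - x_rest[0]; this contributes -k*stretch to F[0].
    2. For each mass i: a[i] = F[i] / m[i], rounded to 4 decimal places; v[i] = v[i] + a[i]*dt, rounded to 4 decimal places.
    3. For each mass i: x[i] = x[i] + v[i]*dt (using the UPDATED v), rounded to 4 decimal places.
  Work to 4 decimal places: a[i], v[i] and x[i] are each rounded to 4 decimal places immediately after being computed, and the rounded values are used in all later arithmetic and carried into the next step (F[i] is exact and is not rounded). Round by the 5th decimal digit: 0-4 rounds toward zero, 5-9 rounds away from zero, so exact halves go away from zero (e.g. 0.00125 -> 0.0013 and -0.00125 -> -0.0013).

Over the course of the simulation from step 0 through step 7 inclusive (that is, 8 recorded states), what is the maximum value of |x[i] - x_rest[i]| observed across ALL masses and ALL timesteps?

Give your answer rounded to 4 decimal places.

Answer: 4.1641

Derivation:
Step 0: x=[7.0000 12.0000 17.0000 22.0000] v=[0.0000 0.0000 0.0000 2.0000]
Step 1: x=[6.5000 12.0000 17.0000 23.0000] v=[-1.0000 0.0000 0.0000 2.0000]
Step 2: x=[5.7500 11.8750 17.2500 23.7500] v=[-1.5000 -0.2500 0.5000 1.5000]
Step 3: x=[5.0938 11.5625 17.7813 24.1250] v=[-1.3125 -0.6250 1.0625 0.7500]
Step 4: x=[4.7813 11.1875 18.3438 24.1641] v=[-0.6251 -0.7500 1.1250 0.0782]
Step 5: x=[4.8750 11.0000 18.5723 23.9981] v=[0.1874 -0.3750 0.4570 -0.3320]
Step 6: x=[5.2812 11.1744 18.2642 23.7257] v=[0.8124 0.3487 -0.6163 -0.5449]
Step 7: x=[5.8404 11.6479 17.5490 23.3379] v=[1.1184 0.9470 -1.4305 -0.7757]
Max displacement = 4.1641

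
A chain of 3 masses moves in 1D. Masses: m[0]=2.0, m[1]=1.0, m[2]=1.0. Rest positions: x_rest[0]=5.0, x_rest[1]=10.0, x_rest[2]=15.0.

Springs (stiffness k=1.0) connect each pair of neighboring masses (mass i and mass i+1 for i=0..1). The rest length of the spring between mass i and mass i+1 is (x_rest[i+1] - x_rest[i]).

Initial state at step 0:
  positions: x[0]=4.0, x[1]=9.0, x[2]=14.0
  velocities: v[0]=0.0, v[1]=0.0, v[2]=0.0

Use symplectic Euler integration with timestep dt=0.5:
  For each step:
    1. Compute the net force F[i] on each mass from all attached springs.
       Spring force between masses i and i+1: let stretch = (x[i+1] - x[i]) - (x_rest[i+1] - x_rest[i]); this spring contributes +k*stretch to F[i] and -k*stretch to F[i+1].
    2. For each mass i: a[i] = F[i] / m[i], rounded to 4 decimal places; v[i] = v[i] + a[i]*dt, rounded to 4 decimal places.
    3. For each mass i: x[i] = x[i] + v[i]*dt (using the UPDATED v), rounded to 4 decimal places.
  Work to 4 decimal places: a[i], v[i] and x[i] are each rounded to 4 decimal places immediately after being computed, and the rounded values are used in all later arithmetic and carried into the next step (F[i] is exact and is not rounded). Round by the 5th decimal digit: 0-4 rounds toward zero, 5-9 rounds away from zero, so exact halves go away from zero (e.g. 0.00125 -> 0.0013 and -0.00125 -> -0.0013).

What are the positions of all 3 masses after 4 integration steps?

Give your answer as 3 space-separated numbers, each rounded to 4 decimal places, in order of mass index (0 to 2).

Step 0: x=[4.0000 9.0000 14.0000] v=[0.0000 0.0000 0.0000]
Step 1: x=[4.0000 9.0000 14.0000] v=[0.0000 0.0000 0.0000]
Step 2: x=[4.0000 9.0000 14.0000] v=[0.0000 0.0000 0.0000]
Step 3: x=[4.0000 9.0000 14.0000] v=[0.0000 0.0000 0.0000]
Step 4: x=[4.0000 9.0000 14.0000] v=[0.0000 0.0000 0.0000]

Answer: 4.0000 9.0000 14.0000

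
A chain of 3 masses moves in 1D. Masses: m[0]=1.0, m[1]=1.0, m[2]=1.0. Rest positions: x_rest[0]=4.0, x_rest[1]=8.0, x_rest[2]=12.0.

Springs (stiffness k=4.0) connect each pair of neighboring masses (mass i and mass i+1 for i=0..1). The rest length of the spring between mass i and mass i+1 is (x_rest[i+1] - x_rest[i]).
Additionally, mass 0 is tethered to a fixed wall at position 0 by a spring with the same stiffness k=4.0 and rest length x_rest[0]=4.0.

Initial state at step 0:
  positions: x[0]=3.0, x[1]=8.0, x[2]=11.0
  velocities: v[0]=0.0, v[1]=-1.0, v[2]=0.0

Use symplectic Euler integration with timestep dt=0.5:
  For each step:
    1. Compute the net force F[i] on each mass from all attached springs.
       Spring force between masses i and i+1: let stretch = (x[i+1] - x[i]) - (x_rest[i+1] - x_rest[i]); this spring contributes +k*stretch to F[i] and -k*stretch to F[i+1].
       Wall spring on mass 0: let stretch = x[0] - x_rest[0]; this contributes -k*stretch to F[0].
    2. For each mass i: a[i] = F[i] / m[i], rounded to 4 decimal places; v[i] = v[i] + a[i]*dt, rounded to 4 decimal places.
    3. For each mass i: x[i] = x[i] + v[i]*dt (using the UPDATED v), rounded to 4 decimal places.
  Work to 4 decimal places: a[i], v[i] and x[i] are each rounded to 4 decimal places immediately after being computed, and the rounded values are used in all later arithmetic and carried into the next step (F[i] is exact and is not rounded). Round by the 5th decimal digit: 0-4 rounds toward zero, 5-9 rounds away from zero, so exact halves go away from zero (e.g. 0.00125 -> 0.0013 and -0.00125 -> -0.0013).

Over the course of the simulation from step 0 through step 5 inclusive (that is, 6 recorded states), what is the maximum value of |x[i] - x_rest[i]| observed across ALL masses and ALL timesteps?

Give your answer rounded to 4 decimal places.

Answer: 2.5000

Derivation:
Step 0: x=[3.0000 8.0000 11.0000] v=[0.0000 -1.0000 0.0000]
Step 1: x=[5.0000 5.5000 12.0000] v=[4.0000 -5.0000 2.0000]
Step 2: x=[2.5000 9.0000 10.5000] v=[-5.0000 7.0000 -3.0000]
Step 3: x=[4.0000 7.5000 11.5000] v=[3.0000 -3.0000 2.0000]
Step 4: x=[5.0000 6.5000 12.5000] v=[2.0000 -2.0000 2.0000]
Step 5: x=[2.5000 10.0000 11.5000] v=[-5.0000 7.0000 -2.0000]
Max displacement = 2.5000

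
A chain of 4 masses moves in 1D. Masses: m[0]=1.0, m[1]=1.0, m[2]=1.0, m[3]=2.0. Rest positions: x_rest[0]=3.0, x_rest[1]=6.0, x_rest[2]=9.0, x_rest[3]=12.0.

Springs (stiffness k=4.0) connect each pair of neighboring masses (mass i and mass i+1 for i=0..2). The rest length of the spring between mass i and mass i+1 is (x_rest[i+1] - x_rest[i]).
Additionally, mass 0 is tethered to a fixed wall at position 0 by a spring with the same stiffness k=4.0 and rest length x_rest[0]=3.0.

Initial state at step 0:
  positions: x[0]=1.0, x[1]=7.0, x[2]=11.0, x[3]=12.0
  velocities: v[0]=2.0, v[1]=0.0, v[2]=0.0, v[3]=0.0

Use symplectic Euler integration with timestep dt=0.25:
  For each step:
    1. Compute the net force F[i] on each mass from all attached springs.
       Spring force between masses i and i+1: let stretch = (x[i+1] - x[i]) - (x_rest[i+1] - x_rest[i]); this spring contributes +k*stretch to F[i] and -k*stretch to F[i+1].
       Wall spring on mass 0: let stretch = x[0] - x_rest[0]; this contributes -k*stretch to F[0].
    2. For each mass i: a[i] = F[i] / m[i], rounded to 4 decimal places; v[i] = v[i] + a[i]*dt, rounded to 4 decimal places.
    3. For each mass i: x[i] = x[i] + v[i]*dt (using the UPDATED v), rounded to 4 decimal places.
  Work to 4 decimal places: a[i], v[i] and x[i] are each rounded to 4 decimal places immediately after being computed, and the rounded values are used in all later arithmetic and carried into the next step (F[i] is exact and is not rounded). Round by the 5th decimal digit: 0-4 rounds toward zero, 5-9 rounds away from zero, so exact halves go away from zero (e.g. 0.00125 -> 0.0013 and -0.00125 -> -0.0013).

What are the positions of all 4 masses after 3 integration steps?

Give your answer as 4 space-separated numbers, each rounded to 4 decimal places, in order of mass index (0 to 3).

Answer: 5.8750 5.9531 8.0000 12.9297

Derivation:
Step 0: x=[1.0000 7.0000 11.0000 12.0000] v=[2.0000 0.0000 0.0000 0.0000]
Step 1: x=[2.7500 6.5000 10.2500 12.2500] v=[7.0000 -2.0000 -3.0000 1.0000]
Step 2: x=[4.7500 6.0000 9.0625 12.6250] v=[8.0000 -2.0000 -4.7500 1.5000]
Step 3: x=[5.8750 5.9531 8.0000 12.9297] v=[4.5000 -0.1875 -4.2500 1.2188]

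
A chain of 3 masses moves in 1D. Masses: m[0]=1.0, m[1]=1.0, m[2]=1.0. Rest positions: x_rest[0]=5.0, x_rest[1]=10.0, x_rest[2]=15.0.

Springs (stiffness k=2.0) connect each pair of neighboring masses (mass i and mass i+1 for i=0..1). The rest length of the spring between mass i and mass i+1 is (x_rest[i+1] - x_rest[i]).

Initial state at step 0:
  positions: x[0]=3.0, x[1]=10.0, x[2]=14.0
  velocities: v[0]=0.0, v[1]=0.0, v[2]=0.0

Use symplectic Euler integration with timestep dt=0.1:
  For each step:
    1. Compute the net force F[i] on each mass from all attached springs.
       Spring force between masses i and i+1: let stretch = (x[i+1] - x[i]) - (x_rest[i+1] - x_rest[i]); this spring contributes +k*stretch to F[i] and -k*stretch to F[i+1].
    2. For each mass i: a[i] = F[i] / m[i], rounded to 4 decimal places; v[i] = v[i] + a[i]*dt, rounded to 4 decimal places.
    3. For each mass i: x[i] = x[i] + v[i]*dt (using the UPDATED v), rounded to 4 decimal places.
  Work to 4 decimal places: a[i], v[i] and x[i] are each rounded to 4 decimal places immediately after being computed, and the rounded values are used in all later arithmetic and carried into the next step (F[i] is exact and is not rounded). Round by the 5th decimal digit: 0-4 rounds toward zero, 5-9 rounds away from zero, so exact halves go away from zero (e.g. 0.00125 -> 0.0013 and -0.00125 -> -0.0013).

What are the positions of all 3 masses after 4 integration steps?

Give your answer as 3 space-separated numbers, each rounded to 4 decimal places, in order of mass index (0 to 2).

Answer: 3.3708 9.4525 14.1767

Derivation:
Step 0: x=[3.0000 10.0000 14.0000] v=[0.0000 0.0000 0.0000]
Step 1: x=[3.0400 9.9400 14.0200] v=[0.4000 -0.6000 0.2000]
Step 2: x=[3.1180 9.8236 14.0584] v=[0.7800 -1.1640 0.3840]
Step 3: x=[3.2301 9.6578 14.1121] v=[1.1211 -1.6582 0.5370]
Step 4: x=[3.3708 9.4525 14.1767] v=[1.4066 -2.0529 0.6461]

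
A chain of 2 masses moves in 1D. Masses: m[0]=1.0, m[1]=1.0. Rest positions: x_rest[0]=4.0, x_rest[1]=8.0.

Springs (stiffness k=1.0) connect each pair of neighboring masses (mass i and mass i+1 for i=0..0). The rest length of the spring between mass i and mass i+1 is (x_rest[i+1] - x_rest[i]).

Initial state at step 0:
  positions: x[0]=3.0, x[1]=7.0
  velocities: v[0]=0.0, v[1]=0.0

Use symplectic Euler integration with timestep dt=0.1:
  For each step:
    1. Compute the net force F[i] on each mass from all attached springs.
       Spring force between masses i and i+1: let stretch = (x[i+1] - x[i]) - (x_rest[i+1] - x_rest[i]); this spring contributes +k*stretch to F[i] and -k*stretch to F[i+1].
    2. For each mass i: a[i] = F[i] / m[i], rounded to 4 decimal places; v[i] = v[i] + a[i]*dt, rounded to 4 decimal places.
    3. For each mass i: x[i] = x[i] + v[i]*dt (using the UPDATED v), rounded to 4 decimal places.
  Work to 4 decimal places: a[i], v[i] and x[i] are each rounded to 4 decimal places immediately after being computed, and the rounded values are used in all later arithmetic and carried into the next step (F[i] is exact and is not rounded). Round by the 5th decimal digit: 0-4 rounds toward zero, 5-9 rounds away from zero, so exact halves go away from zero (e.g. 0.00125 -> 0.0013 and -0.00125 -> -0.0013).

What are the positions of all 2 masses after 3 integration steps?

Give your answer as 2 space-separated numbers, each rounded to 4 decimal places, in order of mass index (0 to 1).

Step 0: x=[3.0000 7.0000] v=[0.0000 0.0000]
Step 1: x=[3.0000 7.0000] v=[0.0000 0.0000]
Step 2: x=[3.0000 7.0000] v=[0.0000 0.0000]
Step 3: x=[3.0000 7.0000] v=[0.0000 0.0000]

Answer: 3.0000 7.0000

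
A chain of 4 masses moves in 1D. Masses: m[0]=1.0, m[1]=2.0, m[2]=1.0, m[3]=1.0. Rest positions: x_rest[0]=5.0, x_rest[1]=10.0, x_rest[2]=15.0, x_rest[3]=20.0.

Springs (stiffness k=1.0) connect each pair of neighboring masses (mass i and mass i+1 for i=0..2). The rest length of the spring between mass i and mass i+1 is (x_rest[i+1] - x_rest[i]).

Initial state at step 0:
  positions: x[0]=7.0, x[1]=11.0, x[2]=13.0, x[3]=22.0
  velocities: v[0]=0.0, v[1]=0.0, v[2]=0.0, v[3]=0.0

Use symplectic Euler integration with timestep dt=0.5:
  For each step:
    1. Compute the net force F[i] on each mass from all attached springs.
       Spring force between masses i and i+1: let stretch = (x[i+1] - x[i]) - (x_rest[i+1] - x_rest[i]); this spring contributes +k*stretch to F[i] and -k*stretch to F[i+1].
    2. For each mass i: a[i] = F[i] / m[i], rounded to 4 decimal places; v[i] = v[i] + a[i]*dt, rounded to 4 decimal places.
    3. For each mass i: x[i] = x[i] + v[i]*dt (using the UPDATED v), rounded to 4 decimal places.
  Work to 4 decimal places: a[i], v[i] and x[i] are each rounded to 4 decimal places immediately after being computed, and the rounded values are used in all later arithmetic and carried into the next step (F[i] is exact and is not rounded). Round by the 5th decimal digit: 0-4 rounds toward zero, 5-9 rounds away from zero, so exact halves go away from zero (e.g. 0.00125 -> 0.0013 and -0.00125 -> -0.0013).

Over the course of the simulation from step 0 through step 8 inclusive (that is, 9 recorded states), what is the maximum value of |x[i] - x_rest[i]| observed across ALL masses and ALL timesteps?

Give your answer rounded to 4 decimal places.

Answer: 3.3907

Derivation:
Step 0: x=[7.0000 11.0000 13.0000 22.0000] v=[0.0000 0.0000 0.0000 0.0000]
Step 1: x=[6.7500 10.7500 14.7500 21.0000] v=[-0.5000 -0.5000 3.5000 -2.0000]
Step 2: x=[6.2500 10.5000 17.0625 19.6875] v=[-1.0000 -0.5000 4.6250 -2.6250]
Step 3: x=[5.5625 10.5391 18.3907 18.9688] v=[-1.3750 0.0782 2.6563 -1.4375]
Step 4: x=[4.8692 10.9376 17.9005 19.3556] v=[-1.3867 0.7970 -0.9805 0.7735]
Step 5: x=[4.4430 11.4480 16.0333 20.6286] v=[-0.8525 1.0207 -3.7344 2.5460]
Step 6: x=[4.5180 11.6559 14.1686 22.0028] v=[0.1500 0.4158 -3.7294 2.7484]
Step 7: x=[5.1275 11.2857 13.6343 22.6685] v=[1.2190 -0.7405 -1.0687 1.3313]
Step 8: x=[6.0266 10.4393 14.7714 22.3256] v=[1.7981 -1.6929 2.2741 -0.6858]
Max displacement = 3.3907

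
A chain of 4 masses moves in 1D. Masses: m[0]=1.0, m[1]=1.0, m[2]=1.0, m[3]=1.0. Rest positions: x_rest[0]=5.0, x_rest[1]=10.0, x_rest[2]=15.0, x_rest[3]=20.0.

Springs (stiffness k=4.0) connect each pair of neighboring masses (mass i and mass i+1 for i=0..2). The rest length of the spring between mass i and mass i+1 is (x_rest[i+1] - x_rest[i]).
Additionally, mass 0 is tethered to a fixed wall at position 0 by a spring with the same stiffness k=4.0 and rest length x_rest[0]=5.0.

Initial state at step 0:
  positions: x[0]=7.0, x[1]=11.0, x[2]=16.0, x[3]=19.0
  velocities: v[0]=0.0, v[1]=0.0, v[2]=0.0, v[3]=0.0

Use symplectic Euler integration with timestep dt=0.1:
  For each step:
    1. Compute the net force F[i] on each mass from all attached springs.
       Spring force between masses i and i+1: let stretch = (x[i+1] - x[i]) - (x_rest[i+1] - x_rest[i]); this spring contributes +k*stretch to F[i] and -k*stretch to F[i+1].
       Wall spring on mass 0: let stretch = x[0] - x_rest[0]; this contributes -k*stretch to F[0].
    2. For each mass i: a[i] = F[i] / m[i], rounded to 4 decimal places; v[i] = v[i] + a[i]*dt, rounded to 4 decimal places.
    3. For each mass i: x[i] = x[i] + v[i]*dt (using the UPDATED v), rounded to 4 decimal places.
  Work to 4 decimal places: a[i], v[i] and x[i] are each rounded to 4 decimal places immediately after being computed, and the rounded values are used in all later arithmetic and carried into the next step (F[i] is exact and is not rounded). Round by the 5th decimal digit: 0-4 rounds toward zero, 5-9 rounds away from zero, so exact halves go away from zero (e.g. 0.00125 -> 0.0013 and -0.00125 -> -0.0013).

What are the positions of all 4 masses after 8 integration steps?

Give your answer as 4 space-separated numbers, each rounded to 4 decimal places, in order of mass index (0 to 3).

Answer: 4.4931 10.7968 14.8367 20.8191

Derivation:
Step 0: x=[7.0000 11.0000 16.0000 19.0000] v=[0.0000 0.0000 0.0000 0.0000]
Step 1: x=[6.8800 11.0400 15.9200 19.0800] v=[-1.2000 0.4000 -0.8000 0.8000]
Step 2: x=[6.6512 11.1088 15.7712 19.2336] v=[-2.2880 0.6880 -1.4880 1.5360]
Step 3: x=[6.3347 11.1858 15.5744 19.4487] v=[-3.1654 0.7699 -1.9680 2.1510]
Step 4: x=[5.9588 11.2443 15.3570 19.7088] v=[-3.7588 0.5849 -2.1737 2.6013]
Step 5: x=[5.5560 11.2559 15.1492 19.9949] v=[-4.0281 0.1158 -2.0781 2.8606]
Step 6: x=[5.1590 11.1952 14.9795 20.2871] v=[-3.9705 -0.6068 -1.6971 2.9223]
Step 7: x=[4.7970 11.0444 14.8707 20.5670] v=[-3.6196 -1.5076 -1.0878 2.7993]
Step 8: x=[4.4931 10.7968 14.8367 20.8191] v=[-3.0394 -2.4760 -0.3398 2.5208]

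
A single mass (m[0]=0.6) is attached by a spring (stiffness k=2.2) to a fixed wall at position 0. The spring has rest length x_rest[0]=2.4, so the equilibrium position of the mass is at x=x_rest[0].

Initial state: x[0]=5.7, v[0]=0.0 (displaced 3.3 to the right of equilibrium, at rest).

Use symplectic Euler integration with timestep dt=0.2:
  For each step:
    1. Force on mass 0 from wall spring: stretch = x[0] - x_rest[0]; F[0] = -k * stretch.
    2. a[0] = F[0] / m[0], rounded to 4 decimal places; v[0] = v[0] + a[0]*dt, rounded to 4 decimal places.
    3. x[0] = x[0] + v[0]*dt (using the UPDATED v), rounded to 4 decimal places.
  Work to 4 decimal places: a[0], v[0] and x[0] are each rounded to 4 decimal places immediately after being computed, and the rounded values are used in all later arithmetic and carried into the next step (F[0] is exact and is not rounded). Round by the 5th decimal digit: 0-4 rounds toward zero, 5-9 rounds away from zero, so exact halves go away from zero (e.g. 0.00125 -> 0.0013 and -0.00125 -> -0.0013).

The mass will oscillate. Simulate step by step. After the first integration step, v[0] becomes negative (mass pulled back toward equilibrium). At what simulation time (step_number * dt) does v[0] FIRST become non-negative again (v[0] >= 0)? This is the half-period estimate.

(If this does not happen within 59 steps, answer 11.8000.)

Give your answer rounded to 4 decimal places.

Answer: 1.8000

Derivation:
Step 0: x=[5.7000] v=[0.0000]
Step 1: x=[5.2160] v=[-2.4200]
Step 2: x=[4.3190] v=[-4.4851]
Step 3: x=[3.1405] v=[-5.8924]
Step 4: x=[1.8534] v=[-6.4354]
Step 5: x=[0.6465] v=[-6.0346]
Step 6: x=[-0.3032] v=[-4.7487]
Step 7: x=[-0.8565] v=[-2.7664]
Step 8: x=[-0.9322] v=[-0.3783]
Step 9: x=[-0.5191] v=[2.0653]
First v>=0 after going negative at step 9, time=1.8000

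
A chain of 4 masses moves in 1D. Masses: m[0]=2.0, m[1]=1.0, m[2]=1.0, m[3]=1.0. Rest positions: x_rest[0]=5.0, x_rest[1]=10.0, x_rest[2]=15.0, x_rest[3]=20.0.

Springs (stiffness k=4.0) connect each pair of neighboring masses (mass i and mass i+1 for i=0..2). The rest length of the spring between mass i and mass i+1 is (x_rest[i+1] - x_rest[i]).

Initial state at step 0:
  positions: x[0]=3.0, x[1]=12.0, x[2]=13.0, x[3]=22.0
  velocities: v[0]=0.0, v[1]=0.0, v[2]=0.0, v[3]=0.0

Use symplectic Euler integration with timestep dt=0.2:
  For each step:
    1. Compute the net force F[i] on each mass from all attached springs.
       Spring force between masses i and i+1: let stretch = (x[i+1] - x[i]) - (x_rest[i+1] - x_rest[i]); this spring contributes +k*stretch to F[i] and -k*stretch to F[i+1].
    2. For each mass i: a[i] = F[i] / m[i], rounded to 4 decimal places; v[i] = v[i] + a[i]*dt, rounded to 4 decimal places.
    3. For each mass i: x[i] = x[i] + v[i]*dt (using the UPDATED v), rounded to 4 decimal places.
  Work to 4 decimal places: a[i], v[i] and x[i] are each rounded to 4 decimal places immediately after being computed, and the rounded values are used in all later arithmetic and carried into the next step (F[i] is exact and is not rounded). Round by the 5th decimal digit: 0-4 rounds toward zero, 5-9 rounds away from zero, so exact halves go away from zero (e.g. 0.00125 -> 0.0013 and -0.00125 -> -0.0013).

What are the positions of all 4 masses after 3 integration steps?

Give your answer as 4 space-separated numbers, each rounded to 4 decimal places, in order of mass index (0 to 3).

Step 0: x=[3.0000 12.0000 13.0000 22.0000] v=[0.0000 0.0000 0.0000 0.0000]
Step 1: x=[3.3200 10.7200 14.2800 21.3600] v=[1.6000 -6.4000 6.4000 -3.2000]
Step 2: x=[3.8320 8.8256 16.1232 20.3872] v=[2.5600 -9.4720 9.2160 -4.8640]
Step 3: x=[4.3435 7.2998 17.4810 19.5322] v=[2.5574 -7.6288 6.7891 -4.2752]

Answer: 4.3435 7.2998 17.4810 19.5322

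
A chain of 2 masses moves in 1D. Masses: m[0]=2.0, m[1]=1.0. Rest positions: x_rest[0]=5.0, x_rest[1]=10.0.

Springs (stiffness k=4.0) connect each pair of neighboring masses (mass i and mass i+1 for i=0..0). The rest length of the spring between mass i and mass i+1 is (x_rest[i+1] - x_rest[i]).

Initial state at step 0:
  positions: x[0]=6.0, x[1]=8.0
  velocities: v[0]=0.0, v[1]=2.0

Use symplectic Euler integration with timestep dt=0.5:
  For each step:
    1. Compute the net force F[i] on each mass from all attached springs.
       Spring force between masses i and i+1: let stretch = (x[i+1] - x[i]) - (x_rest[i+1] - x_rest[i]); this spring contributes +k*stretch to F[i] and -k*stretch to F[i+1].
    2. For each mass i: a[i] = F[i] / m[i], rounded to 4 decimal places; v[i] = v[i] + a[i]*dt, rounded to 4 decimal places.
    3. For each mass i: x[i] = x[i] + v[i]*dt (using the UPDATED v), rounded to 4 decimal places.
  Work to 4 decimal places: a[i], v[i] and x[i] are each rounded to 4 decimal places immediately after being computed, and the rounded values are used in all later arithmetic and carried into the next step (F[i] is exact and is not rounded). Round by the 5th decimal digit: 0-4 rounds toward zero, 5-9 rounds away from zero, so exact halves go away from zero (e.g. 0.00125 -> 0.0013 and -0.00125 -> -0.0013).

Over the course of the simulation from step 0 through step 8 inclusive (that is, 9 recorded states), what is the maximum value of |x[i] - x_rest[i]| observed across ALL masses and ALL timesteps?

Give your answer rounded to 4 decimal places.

Step 0: x=[6.0000 8.0000] v=[0.0000 2.0000]
Step 1: x=[4.5000 12.0000] v=[-3.0000 8.0000]
Step 2: x=[4.2500 13.5000] v=[-0.5000 3.0000]
Step 3: x=[6.1250 10.7500] v=[3.7500 -5.5000]
Step 4: x=[7.8125 8.3750] v=[3.3750 -4.7500]
Step 5: x=[7.2813 10.4375] v=[-1.0625 4.1250]
Step 6: x=[5.8282 14.3438] v=[-2.9063 7.8126]
Step 7: x=[6.1329 14.7345] v=[0.6093 0.7814]
Step 8: x=[8.2384 11.5236] v=[4.2109 -6.4218]
Max displacement = 4.7345

Answer: 4.7345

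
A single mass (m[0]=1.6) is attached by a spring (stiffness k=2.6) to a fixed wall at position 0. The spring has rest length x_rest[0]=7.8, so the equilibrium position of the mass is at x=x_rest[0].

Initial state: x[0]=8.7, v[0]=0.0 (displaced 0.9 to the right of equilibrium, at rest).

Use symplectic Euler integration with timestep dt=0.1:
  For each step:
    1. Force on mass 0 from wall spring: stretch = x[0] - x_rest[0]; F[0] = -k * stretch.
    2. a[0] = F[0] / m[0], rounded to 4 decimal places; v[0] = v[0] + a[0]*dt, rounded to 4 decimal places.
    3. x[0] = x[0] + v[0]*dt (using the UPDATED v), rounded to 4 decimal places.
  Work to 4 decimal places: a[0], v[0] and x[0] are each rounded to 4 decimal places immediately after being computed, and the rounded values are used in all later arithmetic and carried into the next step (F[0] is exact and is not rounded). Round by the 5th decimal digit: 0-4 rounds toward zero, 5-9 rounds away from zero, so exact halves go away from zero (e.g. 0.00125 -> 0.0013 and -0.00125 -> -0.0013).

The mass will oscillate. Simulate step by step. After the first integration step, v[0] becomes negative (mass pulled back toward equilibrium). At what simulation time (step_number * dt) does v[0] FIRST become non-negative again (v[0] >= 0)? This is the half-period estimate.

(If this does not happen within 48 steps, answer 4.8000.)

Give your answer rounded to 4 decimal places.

Answer: 2.5000

Derivation:
Step 0: x=[8.7000] v=[0.0000]
Step 1: x=[8.6854] v=[-0.1463]
Step 2: x=[8.6564] v=[-0.2902]
Step 3: x=[8.6135] v=[-0.4294]
Step 4: x=[8.5573] v=[-0.5616]
Step 5: x=[8.4888] v=[-0.6847]
Step 6: x=[8.4091] v=[-0.7966]
Step 7: x=[8.3195] v=[-0.8956]
Step 8: x=[8.2215] v=[-0.9800]
Step 9: x=[8.1167] v=[-1.0485]
Step 10: x=[8.0067] v=[-1.1000]
Step 11: x=[7.8933] v=[-1.1336]
Step 12: x=[7.7784] v=[-1.1488]
Step 13: x=[7.6639] v=[-1.1453]
Step 14: x=[7.5516] v=[-1.1232]
Step 15: x=[7.4433] v=[-1.0828]
Step 16: x=[7.3408] v=[-1.0248]
Step 17: x=[7.2458] v=[-0.9502]
Step 18: x=[7.1598] v=[-0.8601]
Step 19: x=[7.0842] v=[-0.7561]
Step 20: x=[7.0202] v=[-0.6398]
Step 21: x=[6.9689] v=[-0.5131]
Step 22: x=[6.9311] v=[-0.3781]
Step 23: x=[6.9074] v=[-0.2369]
Step 24: x=[6.8982] v=[-0.0919]
Step 25: x=[6.9037] v=[0.0546]
First v>=0 after going negative at step 25, time=2.5000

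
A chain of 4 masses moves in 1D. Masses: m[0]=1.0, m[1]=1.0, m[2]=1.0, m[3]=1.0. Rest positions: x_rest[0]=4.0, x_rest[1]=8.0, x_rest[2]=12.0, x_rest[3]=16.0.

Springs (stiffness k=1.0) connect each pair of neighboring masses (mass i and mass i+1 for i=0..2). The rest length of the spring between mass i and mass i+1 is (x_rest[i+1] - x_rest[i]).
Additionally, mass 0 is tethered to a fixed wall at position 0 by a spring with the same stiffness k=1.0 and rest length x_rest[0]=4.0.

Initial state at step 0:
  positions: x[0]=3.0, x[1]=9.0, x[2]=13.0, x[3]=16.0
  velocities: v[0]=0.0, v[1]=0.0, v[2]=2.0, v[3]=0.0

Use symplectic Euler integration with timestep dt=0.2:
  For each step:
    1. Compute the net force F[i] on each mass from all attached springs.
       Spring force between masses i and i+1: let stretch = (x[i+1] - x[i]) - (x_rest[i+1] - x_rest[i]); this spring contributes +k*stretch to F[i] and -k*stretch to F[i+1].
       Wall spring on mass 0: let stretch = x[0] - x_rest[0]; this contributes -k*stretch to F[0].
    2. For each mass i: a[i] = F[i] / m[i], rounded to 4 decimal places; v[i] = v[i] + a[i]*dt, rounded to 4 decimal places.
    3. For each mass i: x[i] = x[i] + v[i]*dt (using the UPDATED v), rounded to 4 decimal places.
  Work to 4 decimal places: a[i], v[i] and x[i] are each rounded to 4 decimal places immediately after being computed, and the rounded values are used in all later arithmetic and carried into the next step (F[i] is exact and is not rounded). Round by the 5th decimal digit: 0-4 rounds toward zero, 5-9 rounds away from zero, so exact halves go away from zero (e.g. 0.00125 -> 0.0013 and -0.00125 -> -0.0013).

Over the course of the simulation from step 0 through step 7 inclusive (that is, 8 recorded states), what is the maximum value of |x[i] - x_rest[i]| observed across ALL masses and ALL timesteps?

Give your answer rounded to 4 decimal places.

Step 0: x=[3.0000 9.0000 13.0000 16.0000] v=[0.0000 0.0000 2.0000 0.0000]
Step 1: x=[3.1200 8.9200 13.3600 16.0400] v=[0.6000 -0.4000 1.8000 0.2000]
Step 2: x=[3.3472 8.7856 13.6496 16.1328] v=[1.1360 -0.6720 1.4480 0.4640]
Step 3: x=[3.6580 8.6282 13.8440 16.2863] v=[1.5542 -0.7869 0.9718 0.7674]
Step 4: x=[4.0213 8.4806 13.9274 16.5021] v=[1.8166 -0.7378 0.4171 1.0789]
Step 5: x=[4.4021 8.3725 13.8959 16.7749] v=[1.9042 -0.5403 -0.1573 1.3640]
Step 6: x=[4.7657 8.3266 13.7587 17.0925] v=[1.8179 -0.2297 -0.6862 1.5882]
Step 7: x=[5.0811 8.3555 13.5375 17.4368] v=[1.5769 0.1445 -1.1059 1.7214]
Max displacement = 1.9274

Answer: 1.9274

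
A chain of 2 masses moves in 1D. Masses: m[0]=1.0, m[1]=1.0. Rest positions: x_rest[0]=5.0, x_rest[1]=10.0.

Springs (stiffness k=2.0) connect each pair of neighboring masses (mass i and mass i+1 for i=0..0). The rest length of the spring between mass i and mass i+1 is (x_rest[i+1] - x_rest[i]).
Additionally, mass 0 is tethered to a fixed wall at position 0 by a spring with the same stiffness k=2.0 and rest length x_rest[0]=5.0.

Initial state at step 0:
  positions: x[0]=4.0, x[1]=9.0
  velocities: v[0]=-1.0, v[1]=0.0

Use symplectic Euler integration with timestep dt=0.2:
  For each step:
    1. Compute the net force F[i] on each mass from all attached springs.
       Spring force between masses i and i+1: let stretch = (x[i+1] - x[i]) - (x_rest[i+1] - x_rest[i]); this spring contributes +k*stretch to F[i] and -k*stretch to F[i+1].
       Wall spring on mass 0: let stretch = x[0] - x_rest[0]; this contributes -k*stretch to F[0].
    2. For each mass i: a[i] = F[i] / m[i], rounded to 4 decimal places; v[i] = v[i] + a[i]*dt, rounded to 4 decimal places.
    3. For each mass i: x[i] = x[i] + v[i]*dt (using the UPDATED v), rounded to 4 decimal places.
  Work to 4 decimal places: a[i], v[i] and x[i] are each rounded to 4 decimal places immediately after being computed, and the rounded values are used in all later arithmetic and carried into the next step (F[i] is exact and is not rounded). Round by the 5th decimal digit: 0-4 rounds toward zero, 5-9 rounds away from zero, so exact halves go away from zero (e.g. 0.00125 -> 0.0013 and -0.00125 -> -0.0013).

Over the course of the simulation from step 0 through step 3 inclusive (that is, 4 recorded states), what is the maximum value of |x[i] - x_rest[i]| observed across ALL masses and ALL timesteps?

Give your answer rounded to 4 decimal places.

Answer: 1.1408

Derivation:
Step 0: x=[4.0000 9.0000] v=[-1.0000 0.0000]
Step 1: x=[3.8800 9.0000] v=[-0.6000 0.0000]
Step 2: x=[3.8592 8.9904] v=[-0.1040 -0.0480]
Step 3: x=[3.9402 8.9703] v=[0.4048 -0.1005]
Max displacement = 1.1408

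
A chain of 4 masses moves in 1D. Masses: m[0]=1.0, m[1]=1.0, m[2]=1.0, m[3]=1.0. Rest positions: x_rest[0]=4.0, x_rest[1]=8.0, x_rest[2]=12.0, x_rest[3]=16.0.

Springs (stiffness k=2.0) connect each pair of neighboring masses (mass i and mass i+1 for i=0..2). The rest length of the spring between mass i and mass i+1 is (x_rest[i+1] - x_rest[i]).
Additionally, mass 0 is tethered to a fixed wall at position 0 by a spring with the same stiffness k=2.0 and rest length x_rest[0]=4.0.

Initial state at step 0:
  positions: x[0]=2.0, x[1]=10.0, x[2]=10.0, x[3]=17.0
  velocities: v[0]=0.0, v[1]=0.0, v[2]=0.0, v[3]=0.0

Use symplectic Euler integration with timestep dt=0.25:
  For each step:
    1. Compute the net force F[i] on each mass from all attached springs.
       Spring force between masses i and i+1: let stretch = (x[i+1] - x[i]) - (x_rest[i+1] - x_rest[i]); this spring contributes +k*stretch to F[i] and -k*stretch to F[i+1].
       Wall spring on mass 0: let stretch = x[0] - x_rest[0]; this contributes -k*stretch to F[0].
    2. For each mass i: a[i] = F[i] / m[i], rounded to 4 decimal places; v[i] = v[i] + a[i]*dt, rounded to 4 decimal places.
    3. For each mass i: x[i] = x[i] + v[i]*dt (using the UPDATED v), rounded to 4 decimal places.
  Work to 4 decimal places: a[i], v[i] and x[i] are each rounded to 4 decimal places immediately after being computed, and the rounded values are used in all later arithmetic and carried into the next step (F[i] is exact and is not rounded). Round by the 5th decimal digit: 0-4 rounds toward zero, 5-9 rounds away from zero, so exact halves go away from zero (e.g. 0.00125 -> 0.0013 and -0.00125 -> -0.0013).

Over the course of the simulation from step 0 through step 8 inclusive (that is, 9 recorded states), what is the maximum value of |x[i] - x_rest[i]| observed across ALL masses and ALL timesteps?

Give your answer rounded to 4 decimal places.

Step 0: x=[2.0000 10.0000 10.0000 17.0000] v=[0.0000 0.0000 0.0000 0.0000]
Step 1: x=[2.7500 9.0000 10.8750 16.6250] v=[3.0000 -4.0000 3.5000 -1.5000]
Step 2: x=[3.9375 7.4531 12.2344 16.0313] v=[4.7500 -6.1875 5.4375 -2.3750]
Step 3: x=[5.0723 6.0644 13.4707 15.4629] v=[4.5391 -5.5547 4.9453 -2.2735]
Step 4: x=[5.6971 5.4775 14.0303 15.1455] v=[2.4990 -2.3476 2.2383 -1.2696]
Step 5: x=[5.5823 5.9872 13.6602 15.1887] v=[-0.4594 2.0386 -1.4805 0.1728]
Step 6: x=[4.8203 7.4054 12.5220 15.5409] v=[-3.0481 5.6727 -4.5528 1.4086]
Step 7: x=[3.7789 9.1400 11.1216 16.0157] v=[-4.1657 6.9385 -5.6017 1.8992]
Step 8: x=[2.9353 10.4522 10.0852 16.3788] v=[-3.3746 5.2488 -4.1455 1.4522]
Max displacement = 2.5225

Answer: 2.5225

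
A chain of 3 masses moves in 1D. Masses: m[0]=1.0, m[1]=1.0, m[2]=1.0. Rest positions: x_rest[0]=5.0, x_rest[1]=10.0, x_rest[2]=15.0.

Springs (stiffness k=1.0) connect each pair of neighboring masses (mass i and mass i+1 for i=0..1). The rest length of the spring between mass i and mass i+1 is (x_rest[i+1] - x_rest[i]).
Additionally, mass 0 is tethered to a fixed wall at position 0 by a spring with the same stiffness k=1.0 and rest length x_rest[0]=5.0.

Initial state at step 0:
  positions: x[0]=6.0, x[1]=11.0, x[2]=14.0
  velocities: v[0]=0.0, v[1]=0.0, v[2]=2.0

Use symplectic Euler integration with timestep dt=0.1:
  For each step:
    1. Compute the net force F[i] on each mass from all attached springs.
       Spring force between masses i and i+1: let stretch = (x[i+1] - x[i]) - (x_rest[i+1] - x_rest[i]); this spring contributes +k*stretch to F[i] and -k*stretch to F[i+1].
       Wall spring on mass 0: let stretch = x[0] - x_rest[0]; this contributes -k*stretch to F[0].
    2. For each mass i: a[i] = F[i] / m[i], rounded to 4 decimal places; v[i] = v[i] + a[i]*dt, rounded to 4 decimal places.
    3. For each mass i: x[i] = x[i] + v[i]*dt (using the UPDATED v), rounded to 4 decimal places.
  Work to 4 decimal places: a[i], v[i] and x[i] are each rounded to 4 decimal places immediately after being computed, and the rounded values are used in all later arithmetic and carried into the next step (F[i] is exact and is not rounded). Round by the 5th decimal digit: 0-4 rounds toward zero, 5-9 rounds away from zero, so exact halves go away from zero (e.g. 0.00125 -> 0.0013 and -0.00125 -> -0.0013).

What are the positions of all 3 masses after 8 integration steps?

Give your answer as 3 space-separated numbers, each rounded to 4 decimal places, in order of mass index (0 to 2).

Step 0: x=[6.0000 11.0000 14.0000] v=[0.0000 0.0000 2.0000]
Step 1: x=[5.9900 10.9800 14.2200] v=[-0.1000 -0.2000 2.2000]
Step 2: x=[5.9700 10.9425 14.4576] v=[-0.2000 -0.3750 2.3760]
Step 3: x=[5.9400 10.8904 14.7101] v=[-0.2998 -0.5207 2.5245]
Step 4: x=[5.9001 10.8270 14.9744] v=[-0.3988 -0.6338 2.6425]
Step 5: x=[5.8505 10.7558 15.2472] v=[-0.4961 -0.7118 2.7278]
Step 6: x=[5.7914 10.6805 15.5251] v=[-0.5906 -0.7532 2.7787]
Step 7: x=[5.7233 10.6047 15.8045] v=[-0.6808 -0.7577 2.7942]
Step 8: x=[5.6468 10.5321 16.0819] v=[-0.7650 -0.7259 2.7742]

Answer: 5.6468 10.5321 16.0819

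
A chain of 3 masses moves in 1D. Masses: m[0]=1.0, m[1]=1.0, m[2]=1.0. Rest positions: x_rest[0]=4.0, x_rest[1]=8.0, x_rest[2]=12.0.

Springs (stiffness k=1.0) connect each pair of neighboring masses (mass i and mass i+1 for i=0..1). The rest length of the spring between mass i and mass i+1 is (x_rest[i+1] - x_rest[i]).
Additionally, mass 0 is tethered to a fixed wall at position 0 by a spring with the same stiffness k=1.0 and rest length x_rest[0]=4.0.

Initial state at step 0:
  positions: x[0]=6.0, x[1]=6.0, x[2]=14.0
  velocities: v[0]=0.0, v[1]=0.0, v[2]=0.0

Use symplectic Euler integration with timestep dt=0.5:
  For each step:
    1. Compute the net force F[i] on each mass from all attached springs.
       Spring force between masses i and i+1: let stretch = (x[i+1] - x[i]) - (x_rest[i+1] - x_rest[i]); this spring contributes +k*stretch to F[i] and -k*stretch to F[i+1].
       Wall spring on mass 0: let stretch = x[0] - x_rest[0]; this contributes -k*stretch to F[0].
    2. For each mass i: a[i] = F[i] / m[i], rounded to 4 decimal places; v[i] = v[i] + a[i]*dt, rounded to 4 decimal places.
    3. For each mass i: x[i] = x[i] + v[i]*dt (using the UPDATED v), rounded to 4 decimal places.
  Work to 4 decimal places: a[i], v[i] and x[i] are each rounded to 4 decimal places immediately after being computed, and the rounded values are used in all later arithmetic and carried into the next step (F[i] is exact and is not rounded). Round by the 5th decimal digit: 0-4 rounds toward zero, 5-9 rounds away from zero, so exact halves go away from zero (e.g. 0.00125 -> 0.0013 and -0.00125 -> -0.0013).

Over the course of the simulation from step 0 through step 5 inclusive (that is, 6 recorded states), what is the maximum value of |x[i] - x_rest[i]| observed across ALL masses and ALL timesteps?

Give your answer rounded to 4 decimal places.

Step 0: x=[6.0000 6.0000 14.0000] v=[0.0000 0.0000 0.0000]
Step 1: x=[4.5000 8.0000 13.0000] v=[-3.0000 4.0000 -2.0000]
Step 2: x=[2.7500 10.3750 11.7500] v=[-3.5000 4.7500 -2.5000]
Step 3: x=[2.2188 11.1875 11.1563] v=[-1.0625 1.6250 -1.1875]
Step 4: x=[3.3751 9.7500 11.5704] v=[2.3125 -2.8750 0.8281]
Step 5: x=[5.2813 7.1739 12.5294] v=[3.8124 -5.1523 1.9179]
Max displacement = 3.1875

Answer: 3.1875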